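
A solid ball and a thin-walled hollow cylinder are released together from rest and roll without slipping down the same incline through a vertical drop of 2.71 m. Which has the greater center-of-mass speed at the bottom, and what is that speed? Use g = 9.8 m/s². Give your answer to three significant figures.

For rolling without slipping, Mgh = ½(1+k)Mv² where k = I/(MR²), so v = √(2gh/(1+k)).
Solid ball: k = 0.4, giving v = √(2×9.8×2.71/1.4) = 6.16 m/s.
Thin-walled hollow cylinder: k = 1, giving v = √(2×9.8×2.71/2) = 5.153 m/s.
The smaller k wins: the solid ball, at ≈ 6.16 m/s.

the solid ball, at v ≈ 6.16 m/s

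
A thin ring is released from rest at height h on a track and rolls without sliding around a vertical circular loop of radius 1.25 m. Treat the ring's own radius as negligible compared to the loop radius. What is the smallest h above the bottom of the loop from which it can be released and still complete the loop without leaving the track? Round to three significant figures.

h_min ≈ 3.75 m

Here I = MR², so the shape factor k = I/(MR²) = 1.
At the top of the loop, the minimum-contact condition is Mg = Mv_top²/r, so v_top² = gr.
With ω = v/R, the kinetic energy at speed v is ½(1+k)Mv² = Mv².
Energy conservation from release (height h) to the top (height 2r): Mgh = Mg(2r) + M·gr.
Thus h_min = 2r + (1+k)r/2 = r(2 + 2/2) = 1.25 × 3 ≈ 3.75 m.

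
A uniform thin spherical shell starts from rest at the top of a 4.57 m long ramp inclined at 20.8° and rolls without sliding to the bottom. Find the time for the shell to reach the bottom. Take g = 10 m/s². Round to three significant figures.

t ≈ 2.07 s

The moment of inertia is (2/3)MR², giving k ≡ I/(MR²) = 2/3.
Along the incline Mg sinθ − f = Ma, and torque about the center fR = Iα = kMR²(a/R) gives f = kMa.
Hence a = g sinθ/(1+k) = 10×sin20.8°/1.667 = 2.131 m/s².
Starting from rest, L = ½at², so t = √(2L/a) = √(2×4.57/2.131) ≈ 2.07 s.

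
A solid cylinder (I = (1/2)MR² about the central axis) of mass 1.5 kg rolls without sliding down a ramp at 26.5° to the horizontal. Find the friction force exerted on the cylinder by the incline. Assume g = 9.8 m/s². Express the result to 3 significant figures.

f ≈ 2.19 N

For this body I = (1/2)MR², i.e. k = I/(MR²) = 0.5.
Translational: Mg sinθ − f = Ma. Rotational about the CM: fR = Iα = kMRa, so f = kMa.
Combining, a = g sinθ/(1+k) and f = kMa = kMg sinθ/(1+k).
f = 0.5 × 1.5 × 9.8 × sin26.5° / 1.5 ≈ 2.19 N.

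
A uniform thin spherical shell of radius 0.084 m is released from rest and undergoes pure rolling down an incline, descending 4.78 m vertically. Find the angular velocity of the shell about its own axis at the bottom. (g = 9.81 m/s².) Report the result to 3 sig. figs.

For this body I = (2/3)MR², i.e. k = I/(MR²) = 2/3.
Rolling without slipping gives ω = v/R, so the total kinetic energy is ½Mv² + ½Iω² = ½(1+k)Mv² = (5/6)Mv².
Energy conservation Mgh = ½(1+k)Mv² gives v = √(2gh/(1+k)) = √(2 × 9.81 × 4.78 / 1.667) = 7.501 m/s.
Then ω = v/R = 7.501 / 0.084 ≈ 89.3 rad/s.

ω ≈ 89.3 rad/s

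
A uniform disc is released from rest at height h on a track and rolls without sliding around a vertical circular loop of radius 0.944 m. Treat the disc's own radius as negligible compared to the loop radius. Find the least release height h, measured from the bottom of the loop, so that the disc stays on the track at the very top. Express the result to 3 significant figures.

Here I = (1/2)MR², so the shape factor k = I/(MR²) = 0.5.
At the top of the loop, the minimum-contact condition is Mg = Mv_top²/r, so v_top² = gr.
With ω = v/R, the kinetic energy at speed v is ½(1+k)Mv² = (3/4)Mv².
Energy conservation from release (height h) to the top (height 2r): Mgh = Mg(2r) + (3/4)M·gr.
Thus h_min = 2r + (1+k)r/2 = r(2 + 1.5/2) = 0.944 × 2.75 ≈ 2.60 m.

h_min ≈ 2.60 m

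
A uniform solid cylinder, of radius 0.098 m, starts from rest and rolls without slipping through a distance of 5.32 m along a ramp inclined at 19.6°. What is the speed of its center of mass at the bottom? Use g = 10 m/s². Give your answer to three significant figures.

With I = (1/2)MR², the ratio k = I/(MR²) is 0.5.
Pure rolling means v = ωR; then KE = ½Mv² + ½I(v/R)² = ½(1+k)Mv² = (3/4)Mv².
The vertical drop is h = L sinθ = 5.32 × sin19.6° = 1.785 m.
Energy conservation: Mgh = (3/4)Mv², so v = √(2gh/(1+k)) = √(2 × 10 × 1.785 / 1.5) ≈ 4.88 m/s.

v ≈ 4.88 m/s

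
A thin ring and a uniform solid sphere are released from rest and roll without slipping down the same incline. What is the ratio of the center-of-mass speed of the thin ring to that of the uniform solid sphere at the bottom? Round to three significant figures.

v_ratio ≈ 0.837

Each satisfies Mgh = ½(1+k)Mv² with k = I/(MR²), so v ∝ 1/√(1+k).
For the thin ring k = 1; for the uniform solid sphere k = 0.4.
v₁/v₂ = √((1+k₂)/(1+k₁)) = √(1.4/2) ≈ 0.837.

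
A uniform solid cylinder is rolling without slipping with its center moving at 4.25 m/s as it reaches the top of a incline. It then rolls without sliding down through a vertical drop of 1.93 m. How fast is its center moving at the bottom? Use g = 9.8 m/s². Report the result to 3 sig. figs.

v ≈ 6.58 m/s

The moment of inertia is (1/2)MR², giving k ≡ I/(MR²) = 0.5.
Pure rolling means v = ωR; then KE = ½Mv² + ½I(v/R)² = ½(1+k)Mv² = (3/4)Mv².
Energy conservation: (3/4)Mv₀² + Mgh = (3/4)Mv², so v² = v₀² + 2gh/(1+k).
v = √(4.25² + 2×9.8×1.93/1.5) = √43.28 ≈ 6.58 m/s.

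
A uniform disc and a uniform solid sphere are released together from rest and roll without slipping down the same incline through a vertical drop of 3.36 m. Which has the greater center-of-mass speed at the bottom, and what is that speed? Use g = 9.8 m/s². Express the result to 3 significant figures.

the uniform solid sphere, at v ≈ 6.86 m/s

For rolling without slipping, Mgh = ½(1+k)Mv² where k = I/(MR²), so v = √(2gh/(1+k)).
Uniform disc: k = 0.5, giving v = √(2×9.8×3.36/1.5) = 6.626 m/s.
Uniform solid sphere: k = 0.4, giving v = √(2×9.8×3.36/1.4) = 6.859 m/s.
The smaller k wins: the uniform solid sphere, at ≈ 6.86 m/s.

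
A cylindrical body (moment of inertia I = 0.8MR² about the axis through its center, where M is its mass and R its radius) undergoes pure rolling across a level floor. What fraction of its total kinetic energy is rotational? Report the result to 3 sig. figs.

fraction ≈ 0.444

For this body I = 0.8MR², i.e. k = I/(MR²) = 0.8.
Since ω = v/R, the translational part is ½Mv² and the rotational part is ½I(v/R)² = ½kMv²; the total is ½(1+k)Mv².
The rotational fraction is therefore k/(1+k) = 0.8/1.8 ≈ 0.444.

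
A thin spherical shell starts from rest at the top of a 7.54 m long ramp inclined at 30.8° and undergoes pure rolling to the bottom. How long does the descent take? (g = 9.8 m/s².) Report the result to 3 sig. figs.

t ≈ 2.24 s

With I = (2/3)MR², the ratio k = I/(MR²) is 2/3.
Along the incline Mg sinθ − f = Ma, and torque about the center fR = Iα = kMR²(a/R) gives f = kMa.
Hence a = g sinθ/(1+k) = 9.8×sin30.8°/1.667 = 3.011 m/s².
Starting from rest, L = ½at², so t = √(2L/a) = √(2×7.54/3.011) ≈ 2.24 s.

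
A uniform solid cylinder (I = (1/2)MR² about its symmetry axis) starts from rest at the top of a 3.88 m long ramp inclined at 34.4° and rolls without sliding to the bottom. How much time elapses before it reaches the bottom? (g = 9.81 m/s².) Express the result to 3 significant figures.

t ≈ 1.45 s

Here I = (1/2)MR², so the shape factor k = I/(MR²) = 0.5.
Along the incline Mg sinθ − f = Ma, and torque about the center fR = Iα = kMR²(a/R) gives f = kMa.
Hence a = g sinθ/(1+k) = 9.81×sin34.4°/1.5 = 3.695 m/s².
With constant a from rest, t = √(2L/a) = √(2·3.88/3.695) ≈ 1.45 s.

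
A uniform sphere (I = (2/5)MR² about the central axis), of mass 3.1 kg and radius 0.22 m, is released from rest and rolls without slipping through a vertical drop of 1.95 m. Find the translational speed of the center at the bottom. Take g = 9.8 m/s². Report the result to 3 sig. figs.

v ≈ 5.22 m/s

Here I = (2/5)MR², so the shape factor k = I/(MR²) = 0.4.
Since it rolls without slipping, ω = v/R and KE = ½Mv² + ½Iω² = ½(1+k)Mv² = (7/10)Mv².
Energy conservation: Mgh = (7/10)Mv², so v = √(2gh/(1+k)) = √(2 × 9.8 × 1.95 / 1.4) ≈ 5.22 m/s.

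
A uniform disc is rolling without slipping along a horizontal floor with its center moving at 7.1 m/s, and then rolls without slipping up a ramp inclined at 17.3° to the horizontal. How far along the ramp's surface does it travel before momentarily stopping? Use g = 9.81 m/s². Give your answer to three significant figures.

With I = (1/2)MR², the ratio k = I/(MR²) is 0.5.
Rolling without slipping gives ω = v/R, so the total kinetic energy is ½Mv² + ½Iω² = ½(1+k)Mv² = (3/4)Mv².
Setting this equal to Mgh gives the vertical rise h = (1+k)v₀²/(2g) = 1.5×7.1²/(2×9.81) = 3.854 m.
The distance along the slope is d = h/sinθ = 3.854/sin17.3° ≈ 13.0 m.

d ≈ 13.0 m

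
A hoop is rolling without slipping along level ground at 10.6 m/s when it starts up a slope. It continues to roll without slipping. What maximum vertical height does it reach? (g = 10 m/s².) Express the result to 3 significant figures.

The moment of inertia is MR², giving k ≡ I/(MR²) = 1.
The rolling condition ω = v/R makes the rotational term ½I(v/R)² = ½kMv², so KE_total = ½(1+k)Mv² = Mv².
All of this converts to potential energy at the highest point: Mv₀² = Mgh.
Thus h = (1+k)v₀²/(2g) = 2 × 10.6² / (2 × 10) ≈ 11.2 m.

h ≈ 11.2 m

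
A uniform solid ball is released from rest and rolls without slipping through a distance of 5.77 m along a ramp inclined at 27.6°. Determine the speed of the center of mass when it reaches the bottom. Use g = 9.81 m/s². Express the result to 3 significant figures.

Here I = (2/5)MR², so the shape factor k = I/(MR²) = 0.4.
Since it rolls without slipping, ω = v/R and KE = ½Mv² + ½Iω² = ½(1+k)Mv² = (7/10)Mv².
The vertical drop is h = L sinθ = 5.77 × sin27.6° = 2.673 m.
Energy conservation: Mgh = (7/10)Mv², so v = √(2gh/(1+k)) = √(2 × 9.81 × 2.673 / 1.4) ≈ 6.12 m/s.

v ≈ 6.12 m/s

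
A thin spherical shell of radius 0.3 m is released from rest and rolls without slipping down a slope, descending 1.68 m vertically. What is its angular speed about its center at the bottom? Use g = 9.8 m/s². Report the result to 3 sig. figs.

Here I = (2/3)MR², so the shape factor k = I/(MR²) = 2/3.
The rolling condition ω = v/R makes the rotational term ½I(v/R)² = ½kMv², so KE_total = ½(1+k)Mv² = (5/6)Mv².
Energy conservation Mgh = ½(1+k)Mv² gives v = √(2gh/(1+k)) = √(2 × 9.8 × 1.68 / 1.667) = 4.445 m/s.
The angular speed follows from ω = v/R = 4.445/0.3 ≈ 14.8 rad/s.

ω ≈ 14.8 rad/s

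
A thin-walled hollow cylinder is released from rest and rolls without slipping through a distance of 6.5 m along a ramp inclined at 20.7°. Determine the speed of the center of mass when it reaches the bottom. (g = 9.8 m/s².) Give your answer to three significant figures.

v ≈ 4.75 m/s

The moment of inertia is MR², giving k ≡ I/(MR²) = 1.
The rolling condition ω = v/R makes the rotational term ½I(v/R)² = ½kMv², so KE_total = ½(1+k)Mv² = Mv².
The vertical drop is h = L sinθ = 6.5 × sin20.7° = 2.298 m.
Setting Mgh = Mv² gives v = √(2gh/(1+k)) = √(2·9.8·2.298/2) ≈ 4.75 m/s.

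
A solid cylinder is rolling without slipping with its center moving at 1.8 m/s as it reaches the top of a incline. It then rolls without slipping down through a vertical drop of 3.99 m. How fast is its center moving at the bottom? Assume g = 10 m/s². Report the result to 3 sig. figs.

v ≈ 7.51 m/s

With I = (1/2)MR², the ratio k = I/(MR²) is 0.5.
The rolling condition ω = v/R makes the rotational term ½I(v/R)² = ½kMv², so KE_total = ½(1+k)Mv² = (3/4)Mv².
Energy conservation: (3/4)Mv₀² + Mgh = (3/4)Mv², so v² = v₀² + 2gh/(1+k).
v = √(1.8² + 2×10×3.99/1.5) = √56.44 ≈ 7.51 m/s.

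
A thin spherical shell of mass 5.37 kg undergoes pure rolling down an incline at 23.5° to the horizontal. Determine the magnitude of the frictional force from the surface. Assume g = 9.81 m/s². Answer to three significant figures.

The moment of inertia is (2/3)MR², giving k ≡ I/(MR²) = 2/3.
Translational: Mg sinθ − f = Ma. Rotational about the CM: fR = Iα = kMRa, so f = kMa.
Combining, a = g sinθ/(1+k) and f = kMa = kMg sinθ/(1+k).
f = (2/3) × 5.37 × 9.81 × sin23.5° / 1.667 ≈ 8.40 N.

f ≈ 8.40 N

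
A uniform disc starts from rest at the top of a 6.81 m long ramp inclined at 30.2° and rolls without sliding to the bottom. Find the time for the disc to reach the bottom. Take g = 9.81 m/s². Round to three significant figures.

t ≈ 2.03 s

The moment of inertia is (1/2)MR², giving k ≡ I/(MR²) = 0.5.
Newton's second law down the slope: Mg sinθ − f = Ma. The torque equation fR = Iα (with α = a/R) gives f = kMa.
Hence a = g sinθ/(1+k) = 9.81×sin30.2°/1.5 = 3.29 m/s².
Starting from rest, L = ½at², so t = √(2L/a) = √(2×6.81/3.29) ≈ 2.03 s.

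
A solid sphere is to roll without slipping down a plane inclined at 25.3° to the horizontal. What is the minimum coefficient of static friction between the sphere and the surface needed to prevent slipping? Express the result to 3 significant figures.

Here I = (2/5)MR², so the shape factor k = I/(MR²) = 0.4.
Translational: Mg sinθ − f = Ma. Rotational about the CM: fR = Iα = kMRa, so f = kMa.
These give a = g sinθ/(1+k) and the required friction f = kMg sinθ/(1+k).
The normal force is N = Mg cosθ, so μ_min = f/N = k tanθ/(1+k).
μ_min = 0.4 × tan25.3° / 1.4 ≈ 0.135.

μ_min ≈ 0.135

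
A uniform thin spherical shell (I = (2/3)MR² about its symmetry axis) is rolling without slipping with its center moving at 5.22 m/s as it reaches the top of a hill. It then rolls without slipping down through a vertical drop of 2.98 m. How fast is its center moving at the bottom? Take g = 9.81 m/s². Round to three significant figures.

v ≈ 7.89 m/s

With I = (2/3)MR², the ratio k = I/(MR²) is 2/3.
Rolling without slipping gives ω = v/R, so the total kinetic energy is ½Mv² + ½Iω² = ½(1+k)Mv² = (5/6)Mv².
Energy conservation: (5/6)Mv₀² + Mgh = (5/6)Mv², so v² = v₀² + 2gh/(1+k).
v = √(5.22² + 2×9.81×2.98/1.667) = √62.33 ≈ 7.89 m/s.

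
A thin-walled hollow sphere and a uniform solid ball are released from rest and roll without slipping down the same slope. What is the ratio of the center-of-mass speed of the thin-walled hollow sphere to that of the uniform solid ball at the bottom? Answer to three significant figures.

Each satisfies Mgh = ½(1+k)Mv² with k = I/(MR²), so v ∝ 1/√(1+k).
For the thin-walled hollow sphere k = 2/3; for the uniform solid ball k = 0.4.
v₁/v₂ = √((1+k₂)/(1+k₁)) = √(1.4/1.667) ≈ 0.917.

v_ratio ≈ 0.917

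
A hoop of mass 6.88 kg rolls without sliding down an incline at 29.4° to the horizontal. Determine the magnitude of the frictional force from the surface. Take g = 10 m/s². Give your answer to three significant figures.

The moment of inertia is MR², giving k ≡ I/(MR²) = 1.
Newton's second law down the slope: Mg sinθ − f = Ma. The torque equation fR = Iα (with α = a/R) gives f = kMa.
Combining, a = g sinθ/(1+k) and f = kMa = kMg sinθ/(1+k).
f = 1 × 6.88 × 10 × sin29.4° / 2 ≈ 16.9 N.

f ≈ 16.9 N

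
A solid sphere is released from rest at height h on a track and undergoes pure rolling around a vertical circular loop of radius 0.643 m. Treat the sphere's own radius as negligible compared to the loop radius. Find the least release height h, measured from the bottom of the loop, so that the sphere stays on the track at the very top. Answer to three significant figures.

With I = (2/5)MR², the ratio k = I/(MR²) is 0.4.
At the top, contact is just lost when gravity alone supplies the centripetal force: Mg = Mv_top²/r, i.e. v_top² = gr.
With ω = v/R, the kinetic energy at speed v is ½(1+k)Mv² = (7/10)Mv².
Energy conservation from release (height h) to the top (height 2r): Mgh = Mg(2r) + (7/10)M·gr.
Thus h_min = 2r + (1+k)r/2 = r(2 + 1.4/2) = 0.643 × 2.7 ≈ 1.74 m.

h_min ≈ 1.74 m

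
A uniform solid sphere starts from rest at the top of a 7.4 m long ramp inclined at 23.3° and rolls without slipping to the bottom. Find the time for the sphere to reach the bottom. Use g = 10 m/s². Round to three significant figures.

t ≈ 2.29 s

For this body I = (2/5)MR², i.e. k = I/(MR²) = 0.4.
Translational: Mg sinθ − f = Ma. Rotational about the CM: fR = Iα = kMRa, so f = kMa.
Hence a = g sinθ/(1+k) = 10×sin23.3°/1.4 = 2.825 m/s².
With constant a from rest, t = √(2L/a) = √(2·7.4/2.825) ≈ 2.29 s.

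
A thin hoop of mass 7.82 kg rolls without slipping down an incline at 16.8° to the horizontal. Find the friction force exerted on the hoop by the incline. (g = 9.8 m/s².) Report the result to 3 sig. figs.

For this body I = MR², i.e. k = I/(MR²) = 1.
Translational: Mg sinθ − f = Ma. Rotational about the CM: fR = Iα = kMRa, so f = kMa.
Combining, a = g sinθ/(1+k) and f = kMa = kMg sinθ/(1+k).
f = 1 × 7.82 × 9.8 × sin16.8° / 2 ≈ 11.1 N.

f ≈ 11.1 N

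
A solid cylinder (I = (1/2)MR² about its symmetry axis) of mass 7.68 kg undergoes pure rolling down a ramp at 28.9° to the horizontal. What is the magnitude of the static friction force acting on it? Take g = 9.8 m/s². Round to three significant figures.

For this body I = (1/2)MR², i.e. k = I/(MR²) = 0.5.
Newton's second law down the slope: Mg sinθ − f = Ma. The torque equation fR = Iα (with α = a/R) gives f = kMa.
Combining, a = g sinθ/(1+k) and f = kMa = kMg sinθ/(1+k).
f = 0.5 × 7.68 × 9.8 × sin28.9° / 1.5 ≈ 12.1 N.

f ≈ 12.1 N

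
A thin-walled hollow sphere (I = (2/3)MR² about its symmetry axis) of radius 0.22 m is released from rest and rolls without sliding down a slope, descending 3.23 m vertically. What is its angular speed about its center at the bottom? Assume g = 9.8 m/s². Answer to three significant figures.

Here I = (2/3)MR², so the shape factor k = I/(MR²) = 2/3.
The rolling condition ω = v/R makes the rotational term ½I(v/R)² = ½kMv², so KE_total = ½(1+k)Mv² = (5/6)Mv².
Energy conservation Mgh = ½(1+k)Mv² gives v = √(2gh/(1+k)) = √(2 × 9.8 × 3.23 / 1.667) = 6.163 m/s.
The angular speed follows from ω = v/R = 6.163/0.22 ≈ 28.0 rad/s.

ω ≈ 28.0 rad/s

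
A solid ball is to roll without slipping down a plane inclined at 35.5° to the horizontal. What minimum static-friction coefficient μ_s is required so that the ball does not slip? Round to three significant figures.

Here I = (2/5)MR², so the shape factor k = I/(MR²) = 0.4.
Along the incline Mg sinθ − f = Ma, and torque about the center fR = Iα = kMR²(a/R) gives f = kMa.
These give a = g sinθ/(1+k) and the required friction f = kMg sinθ/(1+k).
The normal force is N = Mg cosθ, so μ_min = f/N = k tanθ/(1+k).
μ_min = 0.4 × tan35.5° / 1.4 ≈ 0.204.

μ_min ≈ 0.204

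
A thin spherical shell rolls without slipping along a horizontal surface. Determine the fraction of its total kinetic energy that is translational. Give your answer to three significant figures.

fraction ≈ 0.600

With I = (2/3)MR², the ratio k = I/(MR²) is 2/3.
Since ω = v/R, the translational part is ½Mv² and the rotational part is ½I(v/R)² = ½kMv²; the total is ½(1+k)Mv².
The translational fraction is therefore 1/(1+k) = 1/1.667 ≈ 0.600.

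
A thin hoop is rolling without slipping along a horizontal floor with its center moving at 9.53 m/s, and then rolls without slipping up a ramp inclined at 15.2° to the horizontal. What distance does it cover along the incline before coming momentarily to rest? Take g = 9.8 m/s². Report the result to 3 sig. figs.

d ≈ 35.3 m

With I = MR², the ratio k = I/(MR²) is 1.
Rolling without slipping gives ω = v/R, so the total kinetic energy is ½Mv² + ½Iω² = ½(1+k)Mv² = Mv².
Setting this equal to Mgh gives the vertical rise h = (1+k)v₀²/(2g) = 2×9.53²/(2×9.8) = 9.267 m.
The distance along the slope is d = h/sinθ = 9.267/sin15.2° ≈ 35.3 m.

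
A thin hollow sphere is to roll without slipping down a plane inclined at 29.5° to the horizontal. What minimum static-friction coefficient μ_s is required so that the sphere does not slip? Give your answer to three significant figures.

μ_min ≈ 0.226

For this body I = (2/3)MR², i.e. k = I/(MR²) = 2/3.
Translational: Mg sinθ − f = Ma. Rotational about the CM: fR = Iα = kMRa, so f = kMa.
These give a = g sinθ/(1+k) and the required friction f = kMg sinθ/(1+k).
With N = Mg cosθ, the no-slip condition f ≤ μN gives μ_min = f/N = k tanθ/(1+k).
μ_min = (2/3) × tan29.5° / 1.667 ≈ 0.226.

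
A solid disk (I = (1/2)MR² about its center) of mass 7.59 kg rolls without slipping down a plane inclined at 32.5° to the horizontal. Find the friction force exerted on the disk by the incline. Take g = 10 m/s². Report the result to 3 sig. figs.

f ≈ 13.6 N

With I = (1/2)MR², the ratio k = I/(MR²) is 0.5.
Translational: Mg sinθ − f = Ma. Rotational about the CM: fR = Iα = kMRa, so f = kMa.
Combining, a = g sinθ/(1+k) and f = kMa = kMg sinθ/(1+k).
f = 0.5 × 7.59 × 10 × sin32.5° / 1.5 ≈ 13.6 N.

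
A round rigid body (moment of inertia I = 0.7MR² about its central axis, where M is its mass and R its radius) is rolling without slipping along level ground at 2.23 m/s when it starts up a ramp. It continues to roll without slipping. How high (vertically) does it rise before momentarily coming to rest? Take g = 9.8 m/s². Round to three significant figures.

h ≈ 0.431 m

With I = 0.7MR², the ratio k = I/(MR²) is 0.7.
Pure rolling means v = ωR; then KE = ½Mv² + ½I(v/R)² = ½(1+k)Mv² = (17/20)Mv².
All of this converts to potential energy at the highest point: (17/20)Mv₀² = Mgh.
Thus h = (1+k)v₀²/(2g) = 1.7 × 2.23² / (2 × 9.8) ≈ 0.431 m.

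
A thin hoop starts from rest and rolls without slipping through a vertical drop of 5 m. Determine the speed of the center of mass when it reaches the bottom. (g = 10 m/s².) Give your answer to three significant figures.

v ≈ 7.07 m/s

Here I = MR², so the shape factor k = I/(MR²) = 1.
Rolling without slipping gives ω = v/R, so the total kinetic energy is ½Mv² + ½Iω² = ½(1+k)Mv² = Mv².
Energy conservation: Mgh = Mv², so v = √(2gh/(1+k)) = √(2 × 10 × 5 / 2) ≈ 7.07 m/s.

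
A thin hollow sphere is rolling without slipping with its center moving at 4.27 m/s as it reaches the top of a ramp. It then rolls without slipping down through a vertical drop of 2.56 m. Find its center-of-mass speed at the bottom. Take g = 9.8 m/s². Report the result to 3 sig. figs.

The moment of inertia is (2/3)MR², giving k ≡ I/(MR²) = 2/3.
Since it rolls without slipping, ω = v/R and KE = ½Mv² + ½Iω² = ½(1+k)Mv² = (5/6)Mv².
Conserving energy between top and bottom: (5/6)Mv² = (5/6)Mv₀² + Mgh, hence v² = v₀² + 2gh/(1+k).
v = √(4.27² + 2×9.8×2.56/1.667) = √48.34 ≈ 6.95 m/s.

v ≈ 6.95 m/s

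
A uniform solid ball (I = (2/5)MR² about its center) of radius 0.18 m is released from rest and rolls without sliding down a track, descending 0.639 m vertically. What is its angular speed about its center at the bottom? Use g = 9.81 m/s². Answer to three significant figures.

Here I = (2/5)MR², so the shape factor k = I/(MR²) = 0.4.
Rolling without slipping gives ω = v/R, so the total kinetic energy is ½Mv² + ½Iω² = ½(1+k)Mv² = (7/10)Mv².
Energy conservation Mgh = ½(1+k)Mv² gives v = √(2gh/(1+k)) = √(2 × 9.81 × 0.639 / 1.4) = 2.993 m/s.
Then ω = v/R = 2.993 / 0.18 ≈ 16.6 rad/s.

ω ≈ 16.6 rad/s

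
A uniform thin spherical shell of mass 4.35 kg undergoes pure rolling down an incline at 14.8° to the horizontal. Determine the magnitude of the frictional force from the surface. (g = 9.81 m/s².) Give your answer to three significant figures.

For this body I = (2/3)MR², i.e. k = I/(MR²) = 2/3.
Along the incline Mg sinθ − f = Ma, and torque about the center fR = Iα = kMR²(a/R) gives f = kMa.
Combining, a = g sinθ/(1+k) and f = kMa = kMg sinθ/(1+k).
f = (2/3) × 4.35 × 9.81 × sin14.8° / 1.667 ≈ 4.36 N.

f ≈ 4.36 N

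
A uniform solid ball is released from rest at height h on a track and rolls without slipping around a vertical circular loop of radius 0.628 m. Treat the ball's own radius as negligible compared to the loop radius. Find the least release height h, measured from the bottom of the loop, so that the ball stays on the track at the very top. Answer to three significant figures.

The moment of inertia is (2/5)MR², giving k ≡ I/(MR²) = 0.4.
At the top, contact is just lost when gravity alone supplies the centripetal force: Mg = Mv_top²/r, i.e. v_top² = gr.
With ω = v/R, the kinetic energy at speed v is ½(1+k)Mv² = (7/10)Mv².
Energy conservation from release (height h) to the top (height 2r): Mgh = Mg(2r) + (7/10)M·gr.
Thus h_min = 2r + (1+k)r/2 = r(2 + 1.4/2) = 0.628 × 2.7 ≈ 1.70 m.

h_min ≈ 1.70 m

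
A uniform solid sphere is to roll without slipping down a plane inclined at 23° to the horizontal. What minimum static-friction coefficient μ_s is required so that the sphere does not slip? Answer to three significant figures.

The moment of inertia is (2/5)MR², giving k ≡ I/(MR²) = 0.4.
Along the incline Mg sinθ − f = Ma, and torque about the center fR = Iα = kMR²(a/R) gives f = kMa.
These give a = g sinθ/(1+k) and the required friction f = kMg sinθ/(1+k).
The normal force is N = Mg cosθ, so μ_min = f/N = k tanθ/(1+k).
μ_min = 0.4 × tan23° / 1.4 ≈ 0.121.

μ_min ≈ 0.121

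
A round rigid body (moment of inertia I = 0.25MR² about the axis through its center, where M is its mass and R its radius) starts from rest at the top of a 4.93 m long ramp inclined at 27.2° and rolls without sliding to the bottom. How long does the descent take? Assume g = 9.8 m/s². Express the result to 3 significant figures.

t ≈ 1.66 s

The moment of inertia is 0.25MR², giving k ≡ I/(MR²) = 0.25.
Along the incline Mg sinθ − f = Ma, and torque about the center fR = Iα = kMR²(a/R) gives f = kMa.
Hence a = g sinθ/(1+k) = 9.8×sin27.2°/1.25 = 3.584 m/s².
With constant a from rest, t = √(2L/a) = √(2·4.93/3.584) ≈ 1.66 s.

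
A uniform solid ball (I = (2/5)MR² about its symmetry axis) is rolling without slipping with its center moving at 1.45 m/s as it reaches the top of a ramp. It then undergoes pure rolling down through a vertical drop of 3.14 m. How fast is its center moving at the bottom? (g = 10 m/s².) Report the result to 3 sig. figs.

The moment of inertia is (2/5)MR², giving k ≡ I/(MR²) = 0.4.
Pure rolling means v = ωR; then KE = ½Mv² + ½I(v/R)² = ½(1+k)Mv² = (7/10)Mv².
Conserving energy between top and bottom: (7/10)Mv² = (7/10)Mv₀² + Mgh, hence v² = v₀² + 2gh/(1+k).
v = √(1.45² + 2×10×3.14/1.4) = √46.96 ≈ 6.85 m/s.

v ≈ 6.85 m/s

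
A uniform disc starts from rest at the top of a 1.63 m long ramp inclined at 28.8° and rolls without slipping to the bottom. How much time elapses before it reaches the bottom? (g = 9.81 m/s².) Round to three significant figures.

t ≈ 1.02 s

With I = (1/2)MR², the ratio k = I/(MR²) is 0.5.
Translational: Mg sinθ − f = Ma. Rotational about the CM: fR = Iα = kMRa, so f = kMa.
Hence a = g sinθ/(1+k) = 9.81×sin28.8°/1.5 = 3.151 m/s².
Starting from rest, L = ½at², so t = √(2L/a) = √(2×1.63/3.151) ≈ 1.02 s.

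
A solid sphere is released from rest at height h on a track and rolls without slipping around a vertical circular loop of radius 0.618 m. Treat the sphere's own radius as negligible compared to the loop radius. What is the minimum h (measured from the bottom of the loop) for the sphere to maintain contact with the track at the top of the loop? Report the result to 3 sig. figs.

With I = (2/5)MR², the ratio k = I/(MR²) is 0.4.
At the top, contact is just lost when gravity alone supplies the centripetal force: Mg = Mv_top²/r, i.e. v_top² = gr.
With ω = v/R, the kinetic energy at speed v is ½(1+k)Mv² = (7/10)Mv².
Energy conservation from release (height h) to the top (height 2r): Mgh = Mg(2r) + (7/10)M·gr.
Thus h_min = 2r + (1+k)r/2 = r(2 + 1.4/2) = 0.618 × 2.7 ≈ 1.67 m.

h_min ≈ 1.67 m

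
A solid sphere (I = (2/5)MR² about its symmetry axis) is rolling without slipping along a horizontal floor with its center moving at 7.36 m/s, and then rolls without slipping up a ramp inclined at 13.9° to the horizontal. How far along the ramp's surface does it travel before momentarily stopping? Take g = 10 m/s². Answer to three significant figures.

d ≈ 15.8 m

The moment of inertia is (2/5)MR², giving k ≡ I/(MR²) = 0.4.
Pure rolling means v = ωR; then KE = ½Mv² + ½I(v/R)² = ½(1+k)Mv² = (7/10)Mv².
Setting this equal to Mgh gives the vertical rise h = (1+k)v₀²/(2g) = 1.4×7.36²/(2×10) = 3.792 m.
Along the incline, d = h/sinθ = 3.792/sin13.9° ≈ 15.8 m.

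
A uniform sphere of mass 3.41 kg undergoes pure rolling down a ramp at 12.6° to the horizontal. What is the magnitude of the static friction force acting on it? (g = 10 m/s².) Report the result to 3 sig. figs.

The moment of inertia is (2/5)MR², giving k ≡ I/(MR²) = 0.4.
Newton's second law down the slope: Mg sinθ − f = Ma. The torque equation fR = Iα (with α = a/R) gives f = kMa.
Combining, a = g sinθ/(1+k) and f = kMa = kMg sinθ/(1+k).
f = 0.4 × 3.41 × 10 × sin12.6° / 1.4 ≈ 2.13 N.

f ≈ 2.13 N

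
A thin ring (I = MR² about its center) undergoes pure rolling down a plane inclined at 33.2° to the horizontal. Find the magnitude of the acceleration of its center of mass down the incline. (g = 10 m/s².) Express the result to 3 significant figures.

a ≈ 2.74 m/s²

With I = MR², the ratio k = I/(MR²) is 1.
Translational: Mg sinθ − f = Ma. Rotational about the CM: fR = Iα = kMRa, so f = kMa.
Eliminating f: Mg sinθ = (1+k)Ma, so a = g sinθ/(1+k) = 10 × sin33.2° / 2 ≈ 2.74 m/s².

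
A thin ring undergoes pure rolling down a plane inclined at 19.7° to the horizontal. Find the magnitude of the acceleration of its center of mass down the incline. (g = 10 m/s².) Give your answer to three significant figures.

a ≈ 1.69 m/s²

The moment of inertia is MR², giving k ≡ I/(MR²) = 1.
Translational: Mg sinθ − f = Ma. Rotational about the CM: fR = Iα = kMRa, so f = kMa.
Eliminating f: Mg sinθ = (1+k)Ma, so a = g sinθ/(1+k) = 10 × sin19.7° / 2 ≈ 1.69 m/s².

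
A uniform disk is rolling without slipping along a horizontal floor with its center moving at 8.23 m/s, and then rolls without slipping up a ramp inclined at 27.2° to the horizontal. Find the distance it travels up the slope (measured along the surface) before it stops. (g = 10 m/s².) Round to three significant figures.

The moment of inertia is (1/2)MR², giving k ≡ I/(MR²) = 0.5.
The rolling condition ω = v/R makes the rotational term ½I(v/R)² = ½kMv², so KE_total = ½(1+k)Mv² = (3/4)Mv².
Setting this equal to Mgh gives the vertical rise h = (1+k)v₀²/(2g) = 1.5×8.23²/(2×10) = 5.08 m.
The distance along the slope is d = h/sinθ = 5.08/sin27.2° ≈ 11.1 m.

d ≈ 11.1 m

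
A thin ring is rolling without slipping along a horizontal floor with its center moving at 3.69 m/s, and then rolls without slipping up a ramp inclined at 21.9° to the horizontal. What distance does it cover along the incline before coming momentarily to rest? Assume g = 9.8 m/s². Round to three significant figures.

The moment of inertia is MR², giving k ≡ I/(MR²) = 1.
Pure rolling means v = ωR; then KE = ½Mv² + ½I(v/R)² = ½(1+k)Mv² = Mv².
Setting this equal to Mgh gives the vertical rise h = (1+k)v₀²/(2g) = 2×3.69²/(2×9.8) = 1.389 m.
Along the incline, d = h/sinθ = 1.389/sin21.9° ≈ 3.73 m.

d ≈ 3.73 m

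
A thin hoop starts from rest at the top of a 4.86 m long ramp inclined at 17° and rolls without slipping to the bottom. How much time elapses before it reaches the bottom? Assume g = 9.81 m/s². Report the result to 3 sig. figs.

t ≈ 2.60 s

For this body I = MR², i.e. k = I/(MR²) = 1.
Translational: Mg sinθ − f = Ma. Rotational about the CM: fR = Iα = kMRa, so f = kMa.
Hence a = g sinθ/(1+k) = 9.81×sin17°/2 = 1.434 m/s².
Starting from rest, L = ½at², so t = √(2L/a) = √(2×4.86/1.434) ≈ 2.60 s.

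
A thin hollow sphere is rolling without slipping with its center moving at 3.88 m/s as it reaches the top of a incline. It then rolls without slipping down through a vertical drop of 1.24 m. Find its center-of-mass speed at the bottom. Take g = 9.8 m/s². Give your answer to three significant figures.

v ≈ 5.44 m/s

For this body I = (2/3)MR², i.e. k = I/(MR²) = 2/3.
Pure rolling means v = ωR; then KE = ½Mv² + ½I(v/R)² = ½(1+k)Mv² = (5/6)Mv².
Conserving energy between top and bottom: (5/6)Mv² = (5/6)Mv₀² + Mgh, hence v² = v₀² + 2gh/(1+k).
v = √(3.88² + 2×9.8×1.24/1.667) = √29.64 ≈ 5.44 m/s.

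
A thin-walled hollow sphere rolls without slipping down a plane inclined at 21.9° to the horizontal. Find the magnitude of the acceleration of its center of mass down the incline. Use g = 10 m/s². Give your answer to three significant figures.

For this body I = (2/3)MR², i.e. k = I/(MR²) = 2/3.
Translational: Mg sinθ − f = Ma. Rotational about the CM: fR = Iα = kMRa, so f = kMa.
Eliminating f: Mg sinθ = (1+k)Ma, so a = g sinθ/(1+k) = 10 × sin21.9° / 1.667 ≈ 2.24 m/s².

a ≈ 2.24 m/s²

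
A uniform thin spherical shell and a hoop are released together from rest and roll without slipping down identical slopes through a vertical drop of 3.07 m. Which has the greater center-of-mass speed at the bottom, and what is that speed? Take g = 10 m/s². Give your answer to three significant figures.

the uniform thin spherical shell, at v ≈ 6.07 m/s

For rolling without slipping, Mgh = ½(1+k)Mv² where k = I/(MR²), so v = √(2gh/(1+k)).
Uniform thin spherical shell: k = 2/3, giving v = √(2×10×3.07/1.667) = 6.07 m/s.
Hoop: k = 1, giving v = √(2×10×3.07/2) = 5.541 m/s.
The smaller k wins: the uniform thin spherical shell, at ≈ 6.07 m/s.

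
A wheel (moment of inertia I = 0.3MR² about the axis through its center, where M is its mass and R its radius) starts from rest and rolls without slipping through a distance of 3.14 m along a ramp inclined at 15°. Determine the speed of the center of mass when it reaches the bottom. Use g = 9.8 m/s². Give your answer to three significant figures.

With I = 0.3MR², the ratio k = I/(MR²) is 0.3.
Pure rolling means v = ωR; then KE = ½Mv² + ½I(v/R)² = ½(1+k)Mv² = (13/20)Mv².
The vertical drop is h = L sinθ = 3.14 × sin15° = 0.8127 m.
Energy conservation: Mgh = (13/20)Mv², so v = √(2gh/(1+k)) = √(2 × 9.8 × 0.8127 / 1.3) ≈ 3.50 m/s.

v ≈ 3.50 m/s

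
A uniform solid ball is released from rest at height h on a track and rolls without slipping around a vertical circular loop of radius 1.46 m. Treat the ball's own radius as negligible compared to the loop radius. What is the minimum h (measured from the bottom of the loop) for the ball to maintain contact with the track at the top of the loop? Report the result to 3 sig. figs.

For this body I = (2/5)MR², i.e. k = I/(MR²) = 0.4.
At the top, contact is just lost when gravity alone supplies the centripetal force: Mg = Mv_top²/r, i.e. v_top² = gr.
With ω = v/R, the kinetic energy at speed v is ½(1+k)Mv² = (7/10)Mv².
Energy conservation from release (height h) to the top (height 2r): Mgh = Mg(2r) + (7/10)M·gr.
Thus h_min = 2r + (1+k)r/2 = r(2 + 1.4/2) = 1.46 × 2.7 ≈ 3.94 m.

h_min ≈ 3.94 m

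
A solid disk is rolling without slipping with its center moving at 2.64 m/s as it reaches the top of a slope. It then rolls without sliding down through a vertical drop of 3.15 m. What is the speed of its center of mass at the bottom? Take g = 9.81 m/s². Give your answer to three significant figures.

With I = (1/2)MR², the ratio k = I/(MR²) is 0.5.
Since it rolls without slipping, ω = v/R and KE = ½Mv² + ½Iω² = ½(1+k)Mv² = (3/4)Mv².
Conserving energy between top and bottom: (3/4)Mv² = (3/4)Mv₀² + Mgh, hence v² = v₀² + 2gh/(1+k).
v = √(2.64² + 2×9.81×3.15/1.5) = √48.17 ≈ 6.94 m/s.

v ≈ 6.94 m/s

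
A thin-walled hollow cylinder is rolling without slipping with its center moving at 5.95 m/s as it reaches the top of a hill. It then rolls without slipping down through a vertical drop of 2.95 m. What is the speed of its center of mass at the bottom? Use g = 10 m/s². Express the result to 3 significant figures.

The moment of inertia is MR², giving k ≡ I/(MR²) = 1.
Since it rolls without slipping, ω = v/R and KE = ½Mv² + ½Iω² = ½(1+k)Mv² = Mv².
Conserving energy between top and bottom: Mv² = Mv₀² + Mgh, hence v² = v₀² + 2gh/(1+k).
v = √(5.95² + 2×10×2.95/2) = √64.9 ≈ 8.06 m/s.

v ≈ 8.06 m/s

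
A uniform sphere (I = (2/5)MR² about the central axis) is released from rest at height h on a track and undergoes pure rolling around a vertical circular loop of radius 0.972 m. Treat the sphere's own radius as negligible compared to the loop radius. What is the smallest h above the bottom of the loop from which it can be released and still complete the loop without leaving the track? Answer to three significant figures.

Here I = (2/5)MR², so the shape factor k = I/(MR²) = 0.4.
At the top of the loop, the minimum-contact condition is Mg = Mv_top²/r, so v_top² = gr.
With ω = v/R, the kinetic energy at speed v is ½(1+k)Mv² = (7/10)Mv².
Energy conservation from release (height h) to the top (height 2r): Mgh = Mg(2r) + (7/10)M·gr.
Thus h_min = 2r + (1+k)r/2 = r(2 + 1.4/2) = 0.972 × 2.7 ≈ 2.62 m.

h_min ≈ 2.62 m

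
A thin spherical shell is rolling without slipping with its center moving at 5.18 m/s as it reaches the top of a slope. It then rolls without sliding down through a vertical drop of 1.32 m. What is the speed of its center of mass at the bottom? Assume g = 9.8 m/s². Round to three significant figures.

Here I = (2/3)MR², so the shape factor k = I/(MR²) = 2/3.
Since it rolls without slipping, ω = v/R and KE = ½Mv² + ½Iω² = ½(1+k)Mv² = (5/6)Mv².
Energy conservation: (5/6)Mv₀² + Mgh = (5/6)Mv², so v² = v₀² + 2gh/(1+k).
v = √(5.18² + 2×9.8×1.32/1.667) = √42.36 ≈ 6.51 m/s.

v ≈ 6.51 m/s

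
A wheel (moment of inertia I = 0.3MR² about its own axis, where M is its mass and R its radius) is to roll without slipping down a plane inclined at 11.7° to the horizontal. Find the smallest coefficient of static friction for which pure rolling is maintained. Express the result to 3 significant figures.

Here I = 0.3MR², so the shape factor k = I/(MR²) = 0.3.
Along the incline Mg sinθ − f = Ma, and torque about the center fR = Iα = kMR²(a/R) gives f = kMa.
These give a = g sinθ/(1+k) and the required friction f = kMg sinθ/(1+k).
With N = Mg cosθ, the no-slip condition f ≤ μN gives μ_min = f/N = k tanθ/(1+k).
μ_min = 0.3 × tan11.7° / 1.3 ≈ 0.0478.

μ_min ≈ 0.0478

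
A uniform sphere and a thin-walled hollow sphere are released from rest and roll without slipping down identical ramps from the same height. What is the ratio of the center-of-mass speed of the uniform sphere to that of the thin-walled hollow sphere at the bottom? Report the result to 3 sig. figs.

v_ratio ≈ 1.09

Each satisfies Mgh = ½(1+k)Mv² with k = I/(MR²), so v ∝ 1/√(1+k).
For the uniform sphere k = 0.4; for the thin-walled hollow sphere k = 2/3.
v₁/v₂ = √((1+k₂)/(1+k₁)) = √(1.667/1.4) ≈ 1.09.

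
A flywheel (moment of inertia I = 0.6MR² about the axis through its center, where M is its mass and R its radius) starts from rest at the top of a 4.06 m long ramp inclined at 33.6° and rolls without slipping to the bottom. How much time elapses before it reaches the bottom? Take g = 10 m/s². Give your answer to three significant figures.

t ≈ 1.53 s

With I = 0.6MR², the ratio k = I/(MR²) is 0.6.
Translational: Mg sinθ − f = Ma. Rotational about the CM: fR = Iα = kMRa, so f = kMa.
Hence a = g sinθ/(1+k) = 10×sin33.6°/1.6 = 3.459 m/s².
Starting from rest, L = ½at², so t = √(2L/a) = √(2×4.06/3.459) ≈ 1.53 s.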